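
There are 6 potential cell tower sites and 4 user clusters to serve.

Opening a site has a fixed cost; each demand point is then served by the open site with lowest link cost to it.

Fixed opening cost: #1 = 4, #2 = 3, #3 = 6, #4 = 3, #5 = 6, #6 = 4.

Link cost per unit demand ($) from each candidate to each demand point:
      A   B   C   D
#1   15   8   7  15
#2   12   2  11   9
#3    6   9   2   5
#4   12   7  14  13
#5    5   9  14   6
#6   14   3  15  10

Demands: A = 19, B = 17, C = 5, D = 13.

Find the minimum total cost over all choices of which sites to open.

Open {#2, #3, #5}: assign each demand point to its cheapest open site.
  A→#5 19×5=95, B→#2 17×2=34, C→#3 5×2=10, D→#3 13×5=65
  link cost 204, fixed 15 → total 219.
Compare {#2, #3, #4, #5}: link cost 204 + fixed 18 = 222.
Compare {#1, #2, #3, #5}: link cost 204 + fixed 19 = 223.
Compare {#2, #3, #5, #6}: link cost 204 + fixed 19 = 223.
All other subsets cost ≥ 222. Minimum total cost: 219.

219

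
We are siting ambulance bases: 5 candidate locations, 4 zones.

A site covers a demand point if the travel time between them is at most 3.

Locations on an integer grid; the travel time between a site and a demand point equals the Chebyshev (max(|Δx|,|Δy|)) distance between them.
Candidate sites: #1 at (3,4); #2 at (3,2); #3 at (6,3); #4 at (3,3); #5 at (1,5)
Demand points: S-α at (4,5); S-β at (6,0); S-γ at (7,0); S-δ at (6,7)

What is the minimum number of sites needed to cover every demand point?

Coverage sets (demand points within 3 of each site):
  #1: {S-α, S-δ}
  #2: {S-α, S-β}
  #3: {S-α, S-β, S-γ}
  #4: {S-α, S-β}
  #5: {S-α}
No single site covers all 4 demand points.
But {#1, #3} covers everything, so the minimum is 2.

2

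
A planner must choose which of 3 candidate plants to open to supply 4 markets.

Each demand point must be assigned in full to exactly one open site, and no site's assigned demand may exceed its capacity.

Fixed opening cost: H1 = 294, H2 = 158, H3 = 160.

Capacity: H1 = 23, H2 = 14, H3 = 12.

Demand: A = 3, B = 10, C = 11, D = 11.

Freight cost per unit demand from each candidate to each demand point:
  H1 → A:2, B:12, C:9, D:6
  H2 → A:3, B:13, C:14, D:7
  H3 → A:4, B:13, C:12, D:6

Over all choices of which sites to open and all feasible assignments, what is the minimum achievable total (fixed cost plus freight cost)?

756

Open {H1, H2}; cheapest assignment that respects the capacities:
  H1 (cap 23, load 22): C, D — cost 11×9 + 11×6 = 165
  H2 (cap 14, load 13): A, B — cost 3×3 + 10×13 = 139
  Shipping 304, fixed 452 → total 756.
  Any other capacity-feasible assignment to {H1, H2} ships for at least 304.
Compare {H1, H2, H3}: its best feasible assignment gives total 906.
Every other set of open sites that can feasibly serve all demand totals ≥ 906 even under its best assignment. Minimum: 756.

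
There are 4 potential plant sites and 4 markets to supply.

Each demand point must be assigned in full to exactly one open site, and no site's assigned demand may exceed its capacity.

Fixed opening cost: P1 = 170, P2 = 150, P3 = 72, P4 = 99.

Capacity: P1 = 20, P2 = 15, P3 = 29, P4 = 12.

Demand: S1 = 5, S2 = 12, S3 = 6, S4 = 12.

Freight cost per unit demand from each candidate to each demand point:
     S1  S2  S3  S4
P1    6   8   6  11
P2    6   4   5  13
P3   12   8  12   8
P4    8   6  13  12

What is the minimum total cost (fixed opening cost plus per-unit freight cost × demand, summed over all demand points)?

Open {P3, P4}; cheapest assignment that respects the capacities:
  P3 (cap 29, load 23): S1, S3, S4 — cost 5×12 + 6×12 + 12×8 = 228
  P4 (cap 12, load 12): S2 — cost 12×6 = 72
  Shipping 300, fixed 171 → total 471.
  Any other capacity-feasible assignment to {P3, P4} ships for at least 300.
Compare {P2, P3}: its best feasible assignment gives total 474.
Compare {P1, P3}: its best feasible assignment gives total 500.
Every other set of open sites that can feasibly serve all demand totals ≥ 474 even under its best assignment. Minimum: 471.

471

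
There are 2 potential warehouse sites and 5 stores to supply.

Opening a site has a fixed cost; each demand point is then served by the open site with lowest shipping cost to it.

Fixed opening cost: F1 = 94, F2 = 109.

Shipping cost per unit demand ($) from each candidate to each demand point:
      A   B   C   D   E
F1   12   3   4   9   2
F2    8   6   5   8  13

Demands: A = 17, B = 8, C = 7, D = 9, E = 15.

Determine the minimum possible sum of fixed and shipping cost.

461

Open {F1}: assign each demand point to its cheapest open site.
  A→F1 17×12=204, B→F1 8×3=24, C→F1 7×4=28, D→F1 9×9=81, E→F1 15×2=30
  shipping cost 367, fixed 94 → total 461.
Compare {F1, F2}: shipping cost 290 + fixed 203 = 493.
Compare {F2}: shipping cost 486 + fixed 109 = 595.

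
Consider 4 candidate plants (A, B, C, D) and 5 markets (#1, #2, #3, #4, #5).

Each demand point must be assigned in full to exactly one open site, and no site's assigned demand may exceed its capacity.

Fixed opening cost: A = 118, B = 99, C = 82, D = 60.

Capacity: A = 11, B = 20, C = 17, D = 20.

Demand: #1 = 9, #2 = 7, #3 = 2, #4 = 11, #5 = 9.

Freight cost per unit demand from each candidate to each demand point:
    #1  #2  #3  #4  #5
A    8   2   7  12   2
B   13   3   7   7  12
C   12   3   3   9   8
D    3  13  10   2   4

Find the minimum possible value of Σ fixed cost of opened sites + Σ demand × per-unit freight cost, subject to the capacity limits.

334

Open {B, D}; cheapest assignment that respects the capacities:
  B (cap 20, load 20): #2, #3, #4 — cost 7×3 + 2×7 + 11×7 = 112
  D (cap 20, load 18): #1, #5 — cost 9×3 + 9×4 = 63
  Shipping 175, fixed 159 → total 334.
  Any other capacity-feasible assignment to {B, D} ships for at least 175.
Compare {A, C, D}: its best feasible assignment gives total 354.
Compare {A, B, D}: its best feasible assignment gives total 379.
Every other set of open sites that can feasibly serve all demand totals ≥ 354 even under its best assignment. Minimum: 334.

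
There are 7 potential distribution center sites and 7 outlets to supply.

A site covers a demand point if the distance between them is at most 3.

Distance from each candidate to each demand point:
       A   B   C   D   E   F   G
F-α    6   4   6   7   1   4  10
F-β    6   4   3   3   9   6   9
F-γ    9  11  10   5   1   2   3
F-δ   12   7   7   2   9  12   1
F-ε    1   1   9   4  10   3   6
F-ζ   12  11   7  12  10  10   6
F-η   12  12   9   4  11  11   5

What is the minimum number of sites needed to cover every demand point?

Coverage sets (demand points within 3 of each site):
  F-α: {E}
  F-β: {C, D}
  F-γ: {E, F, G}
  F-δ: {D, G}
  F-ε: {A, B, F}
  F-ζ: {}
  F-η: {}
No 2 sites suffice: every size-2 union leaves at least one demand point uncovered.
But {F-β, F-γ, F-ε} covers everything, so the minimum is 3.

3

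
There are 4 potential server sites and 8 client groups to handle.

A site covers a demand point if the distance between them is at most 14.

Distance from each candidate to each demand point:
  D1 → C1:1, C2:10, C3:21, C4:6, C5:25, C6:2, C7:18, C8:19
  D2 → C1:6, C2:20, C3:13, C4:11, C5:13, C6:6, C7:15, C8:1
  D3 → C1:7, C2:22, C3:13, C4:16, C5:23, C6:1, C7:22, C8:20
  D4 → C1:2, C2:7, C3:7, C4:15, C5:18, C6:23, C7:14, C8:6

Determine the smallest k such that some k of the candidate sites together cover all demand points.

Coverage sets (demand points within 14 of each site):
  D1: {C1, C2, C4, C6}
  D2: {C1, C3, C4, C5, C6, C8}
  D3: {C1, C3, C6}
  D4: {C1, C2, C3, C7, C8}
No single site covers all 8 demand points.
But {D2, D4} covers everything, so the minimum is 2.

2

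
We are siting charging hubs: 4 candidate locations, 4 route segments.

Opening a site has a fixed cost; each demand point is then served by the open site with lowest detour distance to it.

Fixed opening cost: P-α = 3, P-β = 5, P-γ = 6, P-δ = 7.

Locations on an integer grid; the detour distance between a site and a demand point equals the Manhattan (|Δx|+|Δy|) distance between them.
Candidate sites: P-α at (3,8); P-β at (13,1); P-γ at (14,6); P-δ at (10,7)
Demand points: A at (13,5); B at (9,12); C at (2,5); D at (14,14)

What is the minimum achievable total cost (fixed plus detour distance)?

Open {P-α, P-γ}: assign each demand point to its cheapest open site.
  A→P-γ 2, B→P-α 10, C→P-α 4, D→P-γ 8
  detour distance 24, fixed 9 → total 33.
Compare {P-α, P-δ}: detour distance 26 + fixed 10 = 36.
Compare {P-α, P-γ, P-δ}: detour distance 20 + fixed 16 = 36.
Compare {P-α, P-β, P-γ}: detour distance 24 + fixed 14 = 38.
All other subsets cost ≥ 36. Minimum total cost: 33.

33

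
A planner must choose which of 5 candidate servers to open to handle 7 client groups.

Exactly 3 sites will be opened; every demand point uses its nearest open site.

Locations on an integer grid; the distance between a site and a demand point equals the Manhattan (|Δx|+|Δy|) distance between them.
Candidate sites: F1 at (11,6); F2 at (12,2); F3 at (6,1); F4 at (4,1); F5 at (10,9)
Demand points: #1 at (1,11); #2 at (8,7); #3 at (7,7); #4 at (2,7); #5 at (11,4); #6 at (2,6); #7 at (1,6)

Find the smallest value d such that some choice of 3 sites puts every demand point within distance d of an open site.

11

Open {F1, F2, F5}.
  Farthest demand point is #1 at distance 11 (to F5); all others are ≤ 11.
With {F1, F3, F5} the worst case is 11.
With {F1, F4, F5} the worst case is 11.
No size-3 selection achieves below 11.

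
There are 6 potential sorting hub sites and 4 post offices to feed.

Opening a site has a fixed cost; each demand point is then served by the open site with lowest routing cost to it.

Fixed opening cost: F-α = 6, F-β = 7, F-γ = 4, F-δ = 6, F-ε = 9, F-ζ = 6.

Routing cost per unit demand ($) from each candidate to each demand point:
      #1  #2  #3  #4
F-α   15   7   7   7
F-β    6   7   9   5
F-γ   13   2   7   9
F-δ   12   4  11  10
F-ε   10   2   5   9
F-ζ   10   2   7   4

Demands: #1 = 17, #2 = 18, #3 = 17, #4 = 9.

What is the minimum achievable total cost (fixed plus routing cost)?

Open {F-β, F-ε, F-ζ}: assign each demand point to its cheapest open site.
  #1→F-β 17×6=102, #2→F-ε 18×2=36, #3→F-ε 17×5=85, #4→F-ζ 9×4=36
  routing cost 259, fixed 22 → total 281.
Compare {F-β, F-ε}: routing cost 268 + fixed 16 = 284.
Compare {F-β, F-γ, F-ε, F-ζ}: routing cost 259 + fixed 26 = 285.
Compare {F-α, F-β, F-ε, F-ζ}: routing cost 259 + fixed 28 = 287.
All other subsets cost ≥ 284. Minimum total cost: 281.

281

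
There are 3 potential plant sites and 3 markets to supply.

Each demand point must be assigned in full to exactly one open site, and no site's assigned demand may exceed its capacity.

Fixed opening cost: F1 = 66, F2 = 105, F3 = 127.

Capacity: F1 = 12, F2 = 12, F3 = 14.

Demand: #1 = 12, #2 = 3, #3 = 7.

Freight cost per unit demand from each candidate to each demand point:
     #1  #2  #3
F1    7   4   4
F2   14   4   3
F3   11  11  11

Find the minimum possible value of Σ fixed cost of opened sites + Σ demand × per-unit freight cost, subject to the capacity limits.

288

Open {F1, F2}; cheapest assignment that respects the capacities:
  F1 (cap 12, load 12): #1 — cost 12×7 = 84
  F2 (cap 12, load 10): #2, #3 — cost 3×4 + 7×3 = 33
  Shipping 117, fixed 171 → total 288.
  Any other capacity-feasible assignment to {F1, F2} ships for at least 117.
Compare {F1, F3}: its best feasible assignment gives total 365.
Compare {F2, F3}: its best feasible assignment gives total 397.
Every other set of open sites that can feasibly serve all demand totals ≥ 365 even under its best assignment. Minimum: 288.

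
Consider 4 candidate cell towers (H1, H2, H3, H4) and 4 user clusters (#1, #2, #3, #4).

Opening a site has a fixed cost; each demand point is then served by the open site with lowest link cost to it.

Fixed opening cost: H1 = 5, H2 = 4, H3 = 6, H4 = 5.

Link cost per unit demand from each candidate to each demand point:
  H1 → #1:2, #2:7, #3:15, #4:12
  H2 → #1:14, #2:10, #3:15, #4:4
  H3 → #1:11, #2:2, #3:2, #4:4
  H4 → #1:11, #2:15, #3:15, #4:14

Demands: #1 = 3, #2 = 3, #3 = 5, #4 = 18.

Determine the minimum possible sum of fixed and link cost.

Open {H1, H3}: assign each demand point to its cheapest open site.
  #1→H1 3×2=6, #2→H3 3×2=6, #3→H3 5×2=10, #4→H3 18×4=72
  link cost 94, fixed 11 → total 105.
Compare {H1, H2, H3}: link cost 94 + fixed 15 = 109.
Compare {H1, H3, H4}: link cost 94 + fixed 16 = 110.
Compare {H1, H2, H3, H4}: link cost 94 + fixed 20 = 114.
All other subsets cost ≥ 109. Minimum total cost: 105.

105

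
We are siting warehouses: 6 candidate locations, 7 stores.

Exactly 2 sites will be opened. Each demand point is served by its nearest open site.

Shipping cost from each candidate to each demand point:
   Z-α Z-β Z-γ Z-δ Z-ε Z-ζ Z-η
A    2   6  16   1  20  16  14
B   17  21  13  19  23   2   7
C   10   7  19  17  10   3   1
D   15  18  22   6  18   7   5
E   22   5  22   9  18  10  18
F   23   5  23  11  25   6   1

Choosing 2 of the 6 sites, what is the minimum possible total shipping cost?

39

Open {A, C}.
  Z-α→A 2, Z-β→A 6, Z-γ→A 16, Z-δ→A 1, Z-ε→C 10, Z-ζ→C 3, Z-η→C 1  ⇒ total 39.
Compare {A, B}: total 51.
Compare {A, F}: total 51.
No size-2 selection does better; minimum is 39.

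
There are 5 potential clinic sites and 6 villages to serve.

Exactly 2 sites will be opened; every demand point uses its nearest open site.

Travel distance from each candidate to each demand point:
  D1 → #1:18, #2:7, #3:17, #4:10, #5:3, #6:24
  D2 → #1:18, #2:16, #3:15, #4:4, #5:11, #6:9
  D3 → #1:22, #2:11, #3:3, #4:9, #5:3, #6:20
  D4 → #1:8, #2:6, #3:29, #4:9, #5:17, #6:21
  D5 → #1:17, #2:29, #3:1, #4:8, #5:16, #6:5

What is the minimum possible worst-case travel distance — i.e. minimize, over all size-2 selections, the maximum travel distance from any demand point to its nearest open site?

15

Open {D2, D4}.
  Farthest demand point is #3 at travel distance 15 (to D2); all others are ≤ 15.
With {D4, D5} the worst case is 16.
With {D1, D5} the worst case is 17.
No size-2 selection achieves below 15.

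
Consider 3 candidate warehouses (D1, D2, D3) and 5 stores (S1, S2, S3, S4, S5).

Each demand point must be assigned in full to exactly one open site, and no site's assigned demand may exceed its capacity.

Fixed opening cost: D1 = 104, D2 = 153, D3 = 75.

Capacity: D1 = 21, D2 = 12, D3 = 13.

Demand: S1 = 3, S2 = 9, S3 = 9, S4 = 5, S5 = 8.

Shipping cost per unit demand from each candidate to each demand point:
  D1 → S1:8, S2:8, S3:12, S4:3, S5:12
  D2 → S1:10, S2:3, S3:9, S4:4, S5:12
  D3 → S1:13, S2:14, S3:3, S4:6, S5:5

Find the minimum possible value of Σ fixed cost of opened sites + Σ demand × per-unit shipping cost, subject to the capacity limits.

453

Open {D1, D3}; cheapest assignment that respects the capacities:
  D1 (cap 21, load 21): S1, S2, S3 — cost 3×8 + 9×8 + 9×12 = 204
  D3 (cap 13, load 13): S4, S5 — cost 5×6 + 8×5 = 70
  Shipping 274, fixed 179 → total 453.
  Any other capacity-feasible assignment to {D1, D3} ships for at least 274.
Compare {D1, D2, D3}: its best feasible assignment gives total 521.
Every other set of open sites that can feasibly serve all demand totals ≥ 521 even under its best assignment. Minimum: 453.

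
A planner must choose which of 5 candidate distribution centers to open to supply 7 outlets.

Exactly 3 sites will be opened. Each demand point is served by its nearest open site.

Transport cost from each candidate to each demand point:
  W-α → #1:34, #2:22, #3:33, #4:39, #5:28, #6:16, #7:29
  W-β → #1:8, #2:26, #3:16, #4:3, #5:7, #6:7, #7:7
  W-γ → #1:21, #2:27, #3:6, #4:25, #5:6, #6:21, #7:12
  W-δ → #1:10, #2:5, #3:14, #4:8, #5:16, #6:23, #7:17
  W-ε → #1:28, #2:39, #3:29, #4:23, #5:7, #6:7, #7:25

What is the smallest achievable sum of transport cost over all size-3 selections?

42

Open {W-β, W-γ, W-δ}.
  #1→W-β 8, #2→W-δ 5, #3→W-γ 6, #4→W-β 3, #5→W-γ 6, #6→W-β 7, #7→W-β 7  ⇒ total 42.
Compare {W-α, W-β, W-δ}: total 51.
Compare {W-β, W-δ, W-ε}: total 51.
No size-3 selection does better; minimum is 42.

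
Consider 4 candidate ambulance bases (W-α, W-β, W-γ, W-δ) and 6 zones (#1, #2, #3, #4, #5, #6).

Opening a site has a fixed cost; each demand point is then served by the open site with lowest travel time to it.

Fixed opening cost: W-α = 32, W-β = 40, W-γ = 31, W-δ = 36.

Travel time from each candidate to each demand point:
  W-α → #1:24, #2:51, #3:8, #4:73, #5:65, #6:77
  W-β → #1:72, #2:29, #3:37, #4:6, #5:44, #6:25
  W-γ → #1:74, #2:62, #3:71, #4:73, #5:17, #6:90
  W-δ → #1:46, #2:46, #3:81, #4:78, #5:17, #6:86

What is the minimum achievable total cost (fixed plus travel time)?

Open {W-α, W-β}: assign each demand point to its cheapest open site.
  #1→W-α 24, #2→W-β 29, #3→W-α 8, #4→W-β 6, #5→W-β 44, #6→W-β 25
  travel time 136, fixed 72 → total 208.
Compare {W-α, W-β, W-γ}: travel time 109 + fixed 103 = 212.
Compare {W-α, W-β, W-δ}: travel time 109 + fixed 108 = 217.
Compare {W-β, W-δ}: travel time 160 + fixed 76 = 236.
All other subsets cost ≥ 212. Minimum total cost: 208.

208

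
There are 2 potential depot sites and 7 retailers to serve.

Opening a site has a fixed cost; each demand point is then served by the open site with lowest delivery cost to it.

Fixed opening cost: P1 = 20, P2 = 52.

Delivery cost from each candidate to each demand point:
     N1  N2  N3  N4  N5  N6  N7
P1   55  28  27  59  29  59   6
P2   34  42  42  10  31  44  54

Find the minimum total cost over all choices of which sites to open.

250

Open {P1, P2}: assign each demand point to its cheapest open site.
  N1→P2 34, N2→P1 28, N3→P1 27, N4→P2 10, N5→P1 29, N6→P2 44, N7→P1 6
  delivery cost 178, fixed 72 → total 250.
Compare {P1}: delivery cost 263 + fixed 20 = 283.
Compare {P2}: delivery cost 257 + fixed 52 = 309.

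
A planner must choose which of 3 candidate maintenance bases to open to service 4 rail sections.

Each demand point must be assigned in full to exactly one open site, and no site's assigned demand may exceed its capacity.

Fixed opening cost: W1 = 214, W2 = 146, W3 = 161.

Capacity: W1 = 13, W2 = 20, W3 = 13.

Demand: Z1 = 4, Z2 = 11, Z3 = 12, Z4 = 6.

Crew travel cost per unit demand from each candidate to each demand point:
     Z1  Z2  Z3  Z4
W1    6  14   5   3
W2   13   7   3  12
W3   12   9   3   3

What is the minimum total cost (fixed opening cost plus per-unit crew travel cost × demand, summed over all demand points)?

676

Open {W1, W2, W3}; cheapest assignment that respects the capacities:
  W1 (cap 13, load 10): Z1, Z4 — cost 4×6 + 6×3 = 42
  W2 (cap 20, load 11): Z2 — cost 11×7 = 77
  W3 (cap 13, load 12): Z3 — cost 12×3 = 36
  Shipping 155, fixed 521 → total 676.
  Any other capacity-feasible assignment to {W1, W2, W3} ships for at least 155.
Total demand is 33; every other set of sites either has combined capacity below 33 or cannot fit the demands without splitting one across sites, so {W1, W2, W3} is the only feasible choice of open sites. Minimum: 676.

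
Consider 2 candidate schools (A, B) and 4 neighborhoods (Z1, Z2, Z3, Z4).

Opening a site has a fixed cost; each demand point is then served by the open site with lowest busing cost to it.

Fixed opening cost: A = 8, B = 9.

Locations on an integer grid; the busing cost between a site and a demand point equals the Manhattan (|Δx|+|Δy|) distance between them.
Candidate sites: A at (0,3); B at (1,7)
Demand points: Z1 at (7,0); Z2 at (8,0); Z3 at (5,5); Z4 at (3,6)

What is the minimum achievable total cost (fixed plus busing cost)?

Open {A}: assign each demand point to its cheapest open site.
  Z1→A 10, Z2→A 11, Z3→A 7, Z4→A 6
  busing cost 34, fixed 8 → total 42.
Compare {B}: busing cost 36 + fixed 9 = 45.
Compare {A, B}: busing cost 30 + fixed 17 = 47.

42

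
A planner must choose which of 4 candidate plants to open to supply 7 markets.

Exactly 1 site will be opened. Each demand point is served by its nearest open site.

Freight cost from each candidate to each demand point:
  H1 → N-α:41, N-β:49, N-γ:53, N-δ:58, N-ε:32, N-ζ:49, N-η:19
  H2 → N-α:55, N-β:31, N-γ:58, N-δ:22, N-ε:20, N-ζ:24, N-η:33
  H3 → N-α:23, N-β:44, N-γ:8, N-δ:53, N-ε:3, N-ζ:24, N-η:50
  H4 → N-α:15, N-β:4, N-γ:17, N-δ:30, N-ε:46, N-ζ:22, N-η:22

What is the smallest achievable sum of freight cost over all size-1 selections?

156

Open {H4}.
  N-α→H4 15, N-β→H4 4, N-γ→H4 17, N-δ→H4 30, N-ε→H4 46, N-ζ→H4 22, N-η→H4 22  ⇒ total 156.
Compare {H3}: total 205.
Compare {H2}: total 243.
No size-1 selection does better; minimum is 156.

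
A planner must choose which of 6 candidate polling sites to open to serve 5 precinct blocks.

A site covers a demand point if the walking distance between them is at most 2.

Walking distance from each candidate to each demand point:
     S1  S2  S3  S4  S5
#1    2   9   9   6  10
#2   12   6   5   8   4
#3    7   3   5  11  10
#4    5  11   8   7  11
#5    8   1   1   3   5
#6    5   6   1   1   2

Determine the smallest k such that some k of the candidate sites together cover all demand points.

3

Coverage sets (demand points within 2 of each site):
  #1: {S1}
  #2: {}
  #3: {}
  #4: {}
  #5: {S2, S3}
  #6: {S3, S4, S5}
No 2 sites suffice: every size-2 union leaves at least one demand point uncovered.
But {#1, #5, #6} covers everything, so the minimum is 3.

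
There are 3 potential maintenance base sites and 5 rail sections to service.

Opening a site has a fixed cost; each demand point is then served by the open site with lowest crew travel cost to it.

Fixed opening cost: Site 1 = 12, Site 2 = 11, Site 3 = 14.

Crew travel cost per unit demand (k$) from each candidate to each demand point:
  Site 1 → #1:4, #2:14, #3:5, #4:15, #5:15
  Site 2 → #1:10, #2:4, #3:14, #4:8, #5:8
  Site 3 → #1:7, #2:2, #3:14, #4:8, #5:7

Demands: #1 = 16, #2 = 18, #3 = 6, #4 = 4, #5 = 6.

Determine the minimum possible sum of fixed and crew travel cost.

Open {Site 1, Site 3}: assign each demand point to its cheapest open site.
  #1→Site 1 16×4=64, #2→Site 3 18×2=36, #3→Site 1 6×5=30, #4→Site 3 4×8=32, #5→Site 3 6×7=42
  crew travel cost 204, fixed 26 → total 230.
Compare {Site 1, Site 2, Site 3}: crew travel cost 204 + fixed 37 = 241.
Compare {Site 1, Site 2}: crew travel cost 246 + fixed 23 = 269.
Compare {Site 3}: crew travel cost 306 + fixed 14 = 320.
All other subsets cost ≥ 241. Minimum total cost: 230.

230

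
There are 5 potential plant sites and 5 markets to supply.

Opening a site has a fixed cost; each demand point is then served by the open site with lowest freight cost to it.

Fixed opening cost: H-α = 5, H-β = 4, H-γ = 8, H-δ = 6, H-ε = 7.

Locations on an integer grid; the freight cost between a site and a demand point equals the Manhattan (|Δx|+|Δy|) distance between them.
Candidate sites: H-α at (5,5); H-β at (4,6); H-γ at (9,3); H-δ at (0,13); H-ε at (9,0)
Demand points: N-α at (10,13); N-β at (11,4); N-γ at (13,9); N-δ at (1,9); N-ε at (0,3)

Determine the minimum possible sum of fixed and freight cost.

49

Open {H-β, H-γ}: assign each demand point to its cheapest open site.
  N-α→H-γ 11, N-β→H-γ 3, N-γ→H-γ 10, N-δ→H-β 6, N-ε→H-β 7
  freight cost 37, fixed 12 → total 49.
Compare {H-β}: freight cost 47 + fixed 4 = 51.
Compare {H-γ, H-δ}: freight cost 37 + fixed 14 = 51.
Compare {H-α}: freight cost 47 + fixed 5 = 52.
All other subsets cost ≥ 51. Minimum total cost: 49.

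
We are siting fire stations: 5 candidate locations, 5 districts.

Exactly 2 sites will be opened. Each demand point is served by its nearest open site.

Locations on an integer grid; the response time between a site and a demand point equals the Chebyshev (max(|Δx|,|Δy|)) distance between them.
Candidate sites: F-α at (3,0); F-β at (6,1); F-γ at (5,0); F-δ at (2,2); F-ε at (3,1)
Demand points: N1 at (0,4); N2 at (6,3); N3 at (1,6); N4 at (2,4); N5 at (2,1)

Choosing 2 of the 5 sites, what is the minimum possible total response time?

11

Open {F-β, F-δ}.
  N1→F-δ 2, N2→F-β 2, N3→F-δ 4, N4→F-δ 2, N5→F-δ 1  ⇒ total 11.
Compare {F-α, F-δ}: total 12.
Compare {F-γ, F-δ}: total 12.
No size-2 selection does better; minimum is 11.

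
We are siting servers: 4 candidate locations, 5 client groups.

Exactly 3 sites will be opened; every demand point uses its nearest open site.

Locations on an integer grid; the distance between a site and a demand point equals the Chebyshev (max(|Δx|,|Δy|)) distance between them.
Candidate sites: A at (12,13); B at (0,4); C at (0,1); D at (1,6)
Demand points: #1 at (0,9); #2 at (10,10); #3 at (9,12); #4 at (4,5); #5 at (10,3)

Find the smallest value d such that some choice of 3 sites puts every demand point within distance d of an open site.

Open {A, B, D}.
  Farthest demand point is #5 at distance 9 (to D); all others are ≤ 9.
With {A, C, D} the worst case is 9.
With {B, C, D} the worst case is 9.
No size-3 selection achieves below 9.

9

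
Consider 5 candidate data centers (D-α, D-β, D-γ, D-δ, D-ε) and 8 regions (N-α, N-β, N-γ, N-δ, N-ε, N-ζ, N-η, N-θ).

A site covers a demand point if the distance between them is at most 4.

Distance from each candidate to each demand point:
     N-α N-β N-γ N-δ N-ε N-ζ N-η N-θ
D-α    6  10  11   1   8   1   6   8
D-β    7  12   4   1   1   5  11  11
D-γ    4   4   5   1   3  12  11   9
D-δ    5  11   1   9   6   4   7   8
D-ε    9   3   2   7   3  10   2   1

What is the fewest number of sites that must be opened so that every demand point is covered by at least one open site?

Coverage sets (demand points within 4 of each site):
  D-α: {N-δ, N-ζ}
  D-β: {N-γ, N-δ, N-ε}
  D-γ: {N-α, N-β, N-δ, N-ε}
  D-δ: {N-γ, N-ζ}
  D-ε: {N-β, N-γ, N-ε, N-η, N-θ}
No 2 sites suffice: every size-2 union leaves at least one demand point uncovered.
But {D-α, D-γ, D-ε} covers everything, so the minimum is 3.

3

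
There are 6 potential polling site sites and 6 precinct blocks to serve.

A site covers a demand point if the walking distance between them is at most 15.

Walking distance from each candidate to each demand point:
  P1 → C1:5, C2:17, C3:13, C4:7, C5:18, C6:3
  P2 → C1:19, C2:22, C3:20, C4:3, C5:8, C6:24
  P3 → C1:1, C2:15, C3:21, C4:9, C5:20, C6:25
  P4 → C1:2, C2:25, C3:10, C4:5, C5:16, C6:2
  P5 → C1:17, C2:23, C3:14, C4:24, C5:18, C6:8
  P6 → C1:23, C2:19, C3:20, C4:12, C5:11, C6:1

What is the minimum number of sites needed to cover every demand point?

3

Coverage sets (demand points within 15 of each site):
  P1: {C1, C3, C4, C6}
  P2: {C4, C5}
  P3: {C1, C2, C4}
  P4: {C1, C3, C4, C6}
  P5: {C3, C6}
  P6: {C4, C5, C6}
No 2 sites suffice: every size-2 union leaves at least one demand point uncovered.
But {P1, P2, P3} covers everything, so the minimum is 3.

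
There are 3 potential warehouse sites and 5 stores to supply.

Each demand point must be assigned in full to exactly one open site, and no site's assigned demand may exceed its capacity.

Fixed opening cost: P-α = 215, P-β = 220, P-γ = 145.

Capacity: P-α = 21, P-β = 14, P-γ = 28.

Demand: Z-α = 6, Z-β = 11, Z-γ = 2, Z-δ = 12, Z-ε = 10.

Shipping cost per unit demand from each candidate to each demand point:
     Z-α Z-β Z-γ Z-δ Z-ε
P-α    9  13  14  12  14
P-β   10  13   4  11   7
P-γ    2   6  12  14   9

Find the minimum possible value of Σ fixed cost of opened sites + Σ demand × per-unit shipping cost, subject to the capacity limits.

Open {P-β, P-γ}; cheapest assignment that respects the capacities:
  P-β (cap 14, load 14): Z-γ, Z-δ — cost 2×4 + 12×11 = 140
  P-γ (cap 28, load 27): Z-α, Z-β, Z-ε — cost 6×2 + 11×6 + 10×9 = 168
  Shipping 308, fixed 365 → total 673.
  Any other capacity-feasible assignment to {P-β, P-γ} ships for at least 308.
Compare {P-α, P-γ}: its best feasible assignment gives total 700.
Compare {P-α, P-β, P-γ}: its best feasible assignment gives total 880.
Every other set of open sites that can feasibly serve all demand totals ≥ 700 even under its best assignment. Minimum: 673.

673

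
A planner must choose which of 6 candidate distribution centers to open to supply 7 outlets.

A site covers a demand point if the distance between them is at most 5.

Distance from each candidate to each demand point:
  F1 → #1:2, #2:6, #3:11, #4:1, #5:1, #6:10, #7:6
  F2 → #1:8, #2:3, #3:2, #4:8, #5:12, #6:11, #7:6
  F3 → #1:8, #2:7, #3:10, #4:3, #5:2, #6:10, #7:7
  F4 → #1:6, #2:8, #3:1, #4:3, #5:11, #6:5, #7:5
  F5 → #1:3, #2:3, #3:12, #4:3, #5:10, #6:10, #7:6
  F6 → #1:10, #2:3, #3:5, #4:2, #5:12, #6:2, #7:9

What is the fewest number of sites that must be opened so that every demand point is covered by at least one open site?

Coverage sets (demand points within 5 of each site):
  F1: {#1, #4, #5}
  F2: {#2, #3}
  F3: {#4, #5}
  F4: {#3, #4, #6, #7}
  F5: {#1, #2, #4}
  F6: {#2, #3, #4, #6}
No 2 sites suffice: every size-2 union leaves at least one demand point uncovered.
But {F1, F2, F4} covers everything, so the minimum is 3.

3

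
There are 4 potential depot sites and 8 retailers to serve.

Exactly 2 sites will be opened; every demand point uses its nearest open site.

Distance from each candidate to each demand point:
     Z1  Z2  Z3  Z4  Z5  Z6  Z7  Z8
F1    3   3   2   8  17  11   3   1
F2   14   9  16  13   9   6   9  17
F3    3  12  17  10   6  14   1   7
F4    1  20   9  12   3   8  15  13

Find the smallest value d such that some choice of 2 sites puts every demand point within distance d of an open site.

Open {F1, F4}.
  Farthest demand point is Z4 at distance 8 (to F1); all others are ≤ 8.
With {F1, F2} the worst case is 9.
With {F1, F3} the worst case is 11.
No size-2 selection achieves below 8.

8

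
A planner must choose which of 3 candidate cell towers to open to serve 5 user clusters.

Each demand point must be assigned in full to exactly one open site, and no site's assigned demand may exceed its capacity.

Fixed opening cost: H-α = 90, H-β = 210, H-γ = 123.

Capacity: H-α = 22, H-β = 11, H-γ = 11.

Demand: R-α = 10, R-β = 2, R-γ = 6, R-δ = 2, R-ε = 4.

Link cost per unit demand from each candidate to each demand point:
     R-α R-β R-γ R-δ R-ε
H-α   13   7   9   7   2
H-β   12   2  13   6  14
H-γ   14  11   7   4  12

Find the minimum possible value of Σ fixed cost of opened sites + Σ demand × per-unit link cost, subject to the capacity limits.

Open {H-α, H-γ}; cheapest assignment that respects the capacities:
  H-α (cap 22, load 16): R-α, R-β, R-ε — cost 10×13 + 2×7 + 4×2 = 152
  H-γ (cap 11, load 8): R-γ, R-δ — cost 6×7 + 2×4 = 50
  Shipping 202, fixed 213 → total 415.
  Any other capacity-feasible assignment to {H-α, H-γ} ships for at least 202.
Compare {H-α, H-β}: its best feasible assignment gives total 508.
Compare {H-α, H-β, H-γ}: its best feasible assignment gives total 615.
Every other set of open sites that can feasibly serve all demand totals ≥ 508 even under its best assignment. Minimum: 415.

415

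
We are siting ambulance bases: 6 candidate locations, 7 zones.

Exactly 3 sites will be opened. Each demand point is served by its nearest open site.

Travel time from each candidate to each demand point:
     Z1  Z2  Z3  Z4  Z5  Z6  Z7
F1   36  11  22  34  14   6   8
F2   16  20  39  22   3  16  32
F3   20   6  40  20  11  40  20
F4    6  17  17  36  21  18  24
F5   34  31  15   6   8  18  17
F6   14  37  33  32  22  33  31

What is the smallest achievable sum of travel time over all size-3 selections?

Open {F1, F4, F5}.
  Z1→F4 6, Z2→F1 11, Z3→F5 15, Z4→F5 6, Z5→F5 8, Z6→F1 6, Z7→F1 8  ⇒ total 60.
Compare {F1, F2, F5}: total 65.
Compare {F1, F5, F6}: total 68.
No size-3 selection does better; minimum is 60.

60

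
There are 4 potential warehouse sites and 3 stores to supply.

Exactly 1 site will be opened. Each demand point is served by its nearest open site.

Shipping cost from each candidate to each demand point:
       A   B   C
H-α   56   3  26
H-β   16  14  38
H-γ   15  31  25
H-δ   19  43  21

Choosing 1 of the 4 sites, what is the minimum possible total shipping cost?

Open {H-β}.
  A→H-β 16, B→H-β 14, C→H-β 38  ⇒ total 68.
Compare {H-γ}: total 71.
Compare {H-δ}: total 83.
No size-1 selection does better; minimum is 68.

68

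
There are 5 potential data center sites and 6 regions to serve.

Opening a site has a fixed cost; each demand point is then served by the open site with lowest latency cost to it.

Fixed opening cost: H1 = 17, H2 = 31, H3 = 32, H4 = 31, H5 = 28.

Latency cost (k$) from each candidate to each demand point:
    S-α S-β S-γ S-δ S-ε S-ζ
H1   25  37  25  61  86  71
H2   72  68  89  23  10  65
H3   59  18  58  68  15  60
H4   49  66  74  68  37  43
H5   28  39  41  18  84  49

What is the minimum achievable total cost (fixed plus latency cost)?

Open {H1, H3, H5}: assign each demand point to its cheapest open site.
  S-α→H1 25, S-β→H3 18, S-γ→H1 25, S-δ→H5 18, S-ε→H3 15, S-ζ→H5 49
  latency cost 150, fixed 77 → total 227.
Compare {H3, H5}: latency cost 169 + fixed 60 = 229.
Compare {H1, H2}: latency cost 185 + fixed 48 = 233.
Compare {H1, H2, H5}: latency cost 164 + fixed 76 = 240.
All other subsets cost ≥ 229. Minimum total cost: 227.

227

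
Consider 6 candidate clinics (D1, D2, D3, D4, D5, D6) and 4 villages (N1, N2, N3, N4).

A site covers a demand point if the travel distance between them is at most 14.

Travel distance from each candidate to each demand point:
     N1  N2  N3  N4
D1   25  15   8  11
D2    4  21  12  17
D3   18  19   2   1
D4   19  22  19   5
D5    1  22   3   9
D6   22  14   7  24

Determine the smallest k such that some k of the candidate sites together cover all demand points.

Coverage sets (demand points within 14 of each site):
  D1: {N3, N4}
  D2: {N1, N3}
  D3: {N3, N4}
  D4: {N4}
  D5: {N1, N3, N4}
  D6: {N2, N3}
No single site covers all 4 demand points.
But {D5, D6} covers everything, so the minimum is 2.

2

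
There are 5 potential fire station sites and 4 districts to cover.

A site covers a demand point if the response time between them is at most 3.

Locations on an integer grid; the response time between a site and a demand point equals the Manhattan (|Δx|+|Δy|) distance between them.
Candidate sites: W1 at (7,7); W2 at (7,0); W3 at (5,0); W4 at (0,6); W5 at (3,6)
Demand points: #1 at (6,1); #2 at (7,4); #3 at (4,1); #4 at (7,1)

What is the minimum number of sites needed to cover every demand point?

Coverage sets (demand points within 3 of each site):
  W1: {#2}
  W2: {#1, #4}
  W3: {#1, #3, #4}
  W4: {}
  W5: {}
No single site covers all 4 demand points.
But {W1, W3} covers everything, so the minimum is 2.

2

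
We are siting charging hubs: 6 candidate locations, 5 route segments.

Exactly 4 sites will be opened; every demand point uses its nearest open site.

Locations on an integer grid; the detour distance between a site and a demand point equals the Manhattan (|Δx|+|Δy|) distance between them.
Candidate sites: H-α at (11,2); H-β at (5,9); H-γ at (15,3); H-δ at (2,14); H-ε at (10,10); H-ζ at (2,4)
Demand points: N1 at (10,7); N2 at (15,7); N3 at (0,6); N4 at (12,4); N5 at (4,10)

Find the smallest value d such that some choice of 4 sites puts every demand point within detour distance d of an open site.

Open {H-β, H-γ, H-ε, H-ζ}.
  Farthest demand point is N2 at detour distance 4 (to H-γ); all others are ≤ 4.
With {H-α, H-β, H-γ, H-ζ} the worst case is 6.
With {H-α, H-γ, H-δ, H-ζ} the worst case is 6.
No size-4 selection achieves below 4.

4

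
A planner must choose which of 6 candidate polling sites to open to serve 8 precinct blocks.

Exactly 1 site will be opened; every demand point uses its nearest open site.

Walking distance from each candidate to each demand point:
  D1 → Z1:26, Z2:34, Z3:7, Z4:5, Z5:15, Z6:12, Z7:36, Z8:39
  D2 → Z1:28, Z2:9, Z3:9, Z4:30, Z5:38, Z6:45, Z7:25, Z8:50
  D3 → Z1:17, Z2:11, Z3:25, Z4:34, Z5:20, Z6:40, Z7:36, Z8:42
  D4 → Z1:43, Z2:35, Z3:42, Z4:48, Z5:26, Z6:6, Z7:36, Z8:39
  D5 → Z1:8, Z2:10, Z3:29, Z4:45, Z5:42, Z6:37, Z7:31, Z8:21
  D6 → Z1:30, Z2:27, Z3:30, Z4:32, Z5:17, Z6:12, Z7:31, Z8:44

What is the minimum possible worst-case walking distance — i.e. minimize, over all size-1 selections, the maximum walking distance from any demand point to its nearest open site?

Open {D1}.
  Farthest demand point is Z8 at walking distance 39 (to D1); all others are ≤ 39.
With {D3} the worst case is 42.
With {D6} the worst case is 44.
No size-1 selection achieves below 39.

39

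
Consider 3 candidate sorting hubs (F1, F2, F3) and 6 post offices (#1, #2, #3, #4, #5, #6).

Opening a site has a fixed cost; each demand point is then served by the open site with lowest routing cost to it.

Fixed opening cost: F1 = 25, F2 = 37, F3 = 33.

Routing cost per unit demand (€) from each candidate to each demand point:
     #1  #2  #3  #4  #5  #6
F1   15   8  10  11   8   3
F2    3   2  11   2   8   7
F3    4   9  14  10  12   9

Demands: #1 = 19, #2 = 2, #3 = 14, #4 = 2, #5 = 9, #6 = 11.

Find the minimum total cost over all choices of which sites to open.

372

Open {F1, F2}: assign each demand point to its cheapest open site.
  #1→F2 19×3=57, #2→F2 2×2=4, #3→F1 14×10=140, #4→F2 2×2=4, #5→F1 9×8=72, #6→F1 11×3=33
  routing cost 310, fixed 62 → total 372.
Compare {F2}: routing cost 368 + fixed 37 = 405.
Compare {F1, F2, F3}: routing cost 310 + fixed 95 = 405.
Compare {F1, F3}: routing cost 357 + fixed 58 = 415.
All other subsets cost ≥ 405. Minimum total cost: 372.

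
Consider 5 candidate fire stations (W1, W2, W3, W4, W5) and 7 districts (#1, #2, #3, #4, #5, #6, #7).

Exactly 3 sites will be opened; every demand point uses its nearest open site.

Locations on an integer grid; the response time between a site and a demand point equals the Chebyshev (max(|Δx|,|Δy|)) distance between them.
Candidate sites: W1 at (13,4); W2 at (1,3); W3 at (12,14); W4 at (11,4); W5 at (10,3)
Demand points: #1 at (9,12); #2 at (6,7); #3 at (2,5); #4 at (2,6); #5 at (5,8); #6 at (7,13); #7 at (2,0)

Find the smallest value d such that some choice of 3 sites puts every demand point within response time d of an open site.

5

Open {W1, W2, W3}.
  Farthest demand point is #2 at response time 5 (to W2); all others are ≤ 5.
With {W2, W3, W4} the worst case is 5.
With {W2, W3, W5} the worst case is 5.
No size-3 selection achieves below 5.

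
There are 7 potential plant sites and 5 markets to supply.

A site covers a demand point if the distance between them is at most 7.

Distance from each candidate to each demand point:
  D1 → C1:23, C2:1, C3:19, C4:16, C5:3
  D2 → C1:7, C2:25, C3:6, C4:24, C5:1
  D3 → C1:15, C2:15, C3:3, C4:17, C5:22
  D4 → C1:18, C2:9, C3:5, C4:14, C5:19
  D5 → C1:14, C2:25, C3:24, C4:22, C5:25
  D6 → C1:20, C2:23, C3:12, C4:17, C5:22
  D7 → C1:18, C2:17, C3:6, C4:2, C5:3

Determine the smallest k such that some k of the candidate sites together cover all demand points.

Coverage sets (demand points within 7 of each site):
  D1: {C2, C5}
  D2: {C1, C3, C5}
  D3: {C3}
  D4: {C3}
  D5: {}
  D6: {}
  D7: {C3, C4, C5}
No 2 sites suffice: every size-2 union leaves at least one demand point uncovered.
But {D1, D2, D7} covers everything, so the minimum is 3.

3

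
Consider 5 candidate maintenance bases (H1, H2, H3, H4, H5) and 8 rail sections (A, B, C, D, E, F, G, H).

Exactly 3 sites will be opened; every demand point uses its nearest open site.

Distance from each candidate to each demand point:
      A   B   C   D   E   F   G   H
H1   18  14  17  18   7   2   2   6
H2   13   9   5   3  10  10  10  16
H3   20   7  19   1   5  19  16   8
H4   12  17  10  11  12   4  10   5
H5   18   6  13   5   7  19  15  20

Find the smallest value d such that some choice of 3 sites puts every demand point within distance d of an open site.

12

Open {H1, H2, H4}.
  Farthest demand point is A at distance 12 (to H4); all others are ≤ 12.
With {H1, H3, H4} the worst case is 12.
With {H1, H4, H5} the worst case is 12.
No size-3 selection achieves below 12.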